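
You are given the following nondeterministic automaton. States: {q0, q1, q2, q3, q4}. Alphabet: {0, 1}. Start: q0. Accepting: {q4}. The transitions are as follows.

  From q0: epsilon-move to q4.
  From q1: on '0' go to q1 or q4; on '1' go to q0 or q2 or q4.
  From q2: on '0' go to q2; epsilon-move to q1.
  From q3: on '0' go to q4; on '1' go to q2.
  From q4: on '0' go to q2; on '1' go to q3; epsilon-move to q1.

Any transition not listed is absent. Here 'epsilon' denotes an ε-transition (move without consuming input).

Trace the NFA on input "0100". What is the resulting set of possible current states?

Start: ε-closure({q0}) = {q0, q1, q4}.
Read '0': {q0, q1, q4} → {q1, q2, q4}.
Read '1': {q1, q2, q4} → {q0, q1, q2, q3, q4}.
Read '0': {q0, q1, q2, q3, q4} → {q1, q2, q4}.
Read '0': {q1, q2, q4} → {q1, q2, q4}.

{q1, q2, q4}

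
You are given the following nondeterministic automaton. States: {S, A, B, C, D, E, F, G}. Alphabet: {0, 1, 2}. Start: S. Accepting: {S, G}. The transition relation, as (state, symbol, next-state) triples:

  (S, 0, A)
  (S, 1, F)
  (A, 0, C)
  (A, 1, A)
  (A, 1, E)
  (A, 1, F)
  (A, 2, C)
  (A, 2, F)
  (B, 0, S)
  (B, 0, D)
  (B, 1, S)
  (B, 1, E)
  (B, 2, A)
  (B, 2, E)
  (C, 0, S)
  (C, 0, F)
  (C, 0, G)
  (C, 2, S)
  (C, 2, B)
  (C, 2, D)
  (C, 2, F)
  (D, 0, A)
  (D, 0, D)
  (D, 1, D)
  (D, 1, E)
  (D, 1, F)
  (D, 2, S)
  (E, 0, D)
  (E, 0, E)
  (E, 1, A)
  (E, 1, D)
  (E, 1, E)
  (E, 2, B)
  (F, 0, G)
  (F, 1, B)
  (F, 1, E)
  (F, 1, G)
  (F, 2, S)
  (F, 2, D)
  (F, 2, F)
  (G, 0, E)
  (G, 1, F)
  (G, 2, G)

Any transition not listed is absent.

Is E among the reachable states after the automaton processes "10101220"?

No

Start in {S}.
Read '1': S→{F}; now {F}.
Read '0': F→{G}; now {G}.
Read '1': G→{F}; now {F}.
Read '0': F→{G}; now {G}.
Read '1': G→{F}; now {F}.
Read '2': F→{S, D, F}; now {S, D, F}.
Read '2': S→∅, D→{S}, F→{S, D, F}; now {S, D, F}.
Read '0': S→{A}, D→{A, D}, F→{G}; now {A, D, G}.
State E is not in {A, D, G}.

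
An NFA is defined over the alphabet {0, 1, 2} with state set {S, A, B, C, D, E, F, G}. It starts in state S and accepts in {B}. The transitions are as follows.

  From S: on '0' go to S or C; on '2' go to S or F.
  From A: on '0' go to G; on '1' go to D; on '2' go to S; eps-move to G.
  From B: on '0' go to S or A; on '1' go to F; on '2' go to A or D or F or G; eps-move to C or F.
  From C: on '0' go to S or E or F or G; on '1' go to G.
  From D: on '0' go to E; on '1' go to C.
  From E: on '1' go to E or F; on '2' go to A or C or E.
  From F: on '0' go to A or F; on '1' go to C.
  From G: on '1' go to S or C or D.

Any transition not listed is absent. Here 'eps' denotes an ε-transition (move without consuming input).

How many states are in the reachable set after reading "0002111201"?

6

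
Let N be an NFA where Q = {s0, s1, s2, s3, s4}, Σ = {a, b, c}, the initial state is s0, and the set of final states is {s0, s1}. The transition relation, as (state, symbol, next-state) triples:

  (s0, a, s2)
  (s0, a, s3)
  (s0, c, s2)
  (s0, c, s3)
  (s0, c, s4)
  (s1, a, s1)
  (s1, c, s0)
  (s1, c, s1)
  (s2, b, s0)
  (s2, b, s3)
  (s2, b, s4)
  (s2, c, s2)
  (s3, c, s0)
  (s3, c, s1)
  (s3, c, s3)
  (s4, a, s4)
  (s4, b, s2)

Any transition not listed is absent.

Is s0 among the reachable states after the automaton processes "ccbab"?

Yes

Start in {s0}.
Read 'c': s0→{s2, s3, s4}; now {s2, s3, s4}.
Read 'c': s2→{s2}, s3→{s0, s1, s3}, s4→∅; now {s0, s1, s2, s3}.
Read 'b': s0→∅, s1→∅, s2→{s0, s3, s4}, s3→∅; now {s0, s3, s4}.
Read 'a': s0→{s2, s3}, s3→∅, s4→{s4}; now {s2, s3, s4}.
Read 'b': s2→{s0, s3, s4}, s3→∅, s4→{s2}; now {s0, s2, s3, s4}.
State s0 is in {s0, s2, s3, s4}.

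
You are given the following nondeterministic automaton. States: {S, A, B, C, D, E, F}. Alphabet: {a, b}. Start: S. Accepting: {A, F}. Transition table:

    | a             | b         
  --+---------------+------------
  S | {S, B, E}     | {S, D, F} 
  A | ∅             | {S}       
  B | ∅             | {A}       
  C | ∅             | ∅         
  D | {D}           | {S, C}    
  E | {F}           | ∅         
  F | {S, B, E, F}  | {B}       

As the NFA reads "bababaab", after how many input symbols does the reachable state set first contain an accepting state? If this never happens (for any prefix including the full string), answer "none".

Start in {S}.
Read 'b': S→{S, D, F}; now {S, D, F}.
None of the earlier sets intersect F, but {S, D, F} does.

1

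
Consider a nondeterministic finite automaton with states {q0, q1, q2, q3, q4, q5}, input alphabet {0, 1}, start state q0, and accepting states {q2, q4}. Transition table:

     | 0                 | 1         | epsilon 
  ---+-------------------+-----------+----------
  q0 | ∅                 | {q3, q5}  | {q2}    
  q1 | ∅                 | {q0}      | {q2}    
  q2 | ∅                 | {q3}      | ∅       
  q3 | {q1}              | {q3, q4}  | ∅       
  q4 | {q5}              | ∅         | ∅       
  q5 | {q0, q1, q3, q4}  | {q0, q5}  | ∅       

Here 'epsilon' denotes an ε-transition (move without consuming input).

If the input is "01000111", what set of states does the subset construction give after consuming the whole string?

∅

Start: ε-closure({q0}) = {q0, q2}.
Read '0': q0→∅, q2→∅; now ∅.
The set is empty and remains empty for the remaining 7 symbols.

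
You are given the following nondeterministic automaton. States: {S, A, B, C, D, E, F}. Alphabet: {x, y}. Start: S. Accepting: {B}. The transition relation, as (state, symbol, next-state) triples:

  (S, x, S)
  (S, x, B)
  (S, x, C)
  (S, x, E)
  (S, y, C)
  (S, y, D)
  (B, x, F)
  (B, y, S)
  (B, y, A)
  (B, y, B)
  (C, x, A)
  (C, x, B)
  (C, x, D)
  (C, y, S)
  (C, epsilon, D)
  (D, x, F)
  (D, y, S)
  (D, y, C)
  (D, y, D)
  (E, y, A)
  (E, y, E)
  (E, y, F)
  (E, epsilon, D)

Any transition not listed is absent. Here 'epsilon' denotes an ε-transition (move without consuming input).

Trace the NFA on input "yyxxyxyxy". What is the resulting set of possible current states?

Start in {S}.
Read 'y': {S} → {C, D}.
Read 'y': {C, D} → {S, C, D}.
Read 'x': {S, C, D} → {S, A, B, C, D, E, F}.
Read 'x': {S, A, B, C, D, E, F} → {S, A, B, C, D, E, F}.
Read 'y': {S, A, B, C, D, E, F} → {S, A, B, C, D, E, F}.
Read 'x': {S, A, B, C, D, E, F} → {S, A, B, C, D, E, F}.
Read 'y': {S, A, B, C, D, E, F} → {S, A, B, C, D, E, F}.
Read 'x': {S, A, B, C, D, E, F} → {S, A, B, C, D, E, F}.
Read 'y': {S, A, B, C, D, E, F} → {S, A, B, C, D, E, F}.

{S, A, B, C, D, E, F}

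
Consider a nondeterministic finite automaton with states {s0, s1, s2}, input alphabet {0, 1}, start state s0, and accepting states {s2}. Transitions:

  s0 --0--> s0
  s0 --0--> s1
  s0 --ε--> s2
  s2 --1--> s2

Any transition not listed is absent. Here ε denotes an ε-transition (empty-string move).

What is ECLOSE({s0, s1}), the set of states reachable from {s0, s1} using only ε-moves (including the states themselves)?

{s0, s1, s2}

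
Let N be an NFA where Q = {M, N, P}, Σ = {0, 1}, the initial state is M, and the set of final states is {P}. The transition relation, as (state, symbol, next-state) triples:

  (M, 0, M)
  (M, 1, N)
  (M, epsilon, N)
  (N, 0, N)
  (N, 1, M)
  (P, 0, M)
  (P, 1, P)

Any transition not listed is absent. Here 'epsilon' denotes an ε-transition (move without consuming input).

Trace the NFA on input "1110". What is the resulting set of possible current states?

{M, N}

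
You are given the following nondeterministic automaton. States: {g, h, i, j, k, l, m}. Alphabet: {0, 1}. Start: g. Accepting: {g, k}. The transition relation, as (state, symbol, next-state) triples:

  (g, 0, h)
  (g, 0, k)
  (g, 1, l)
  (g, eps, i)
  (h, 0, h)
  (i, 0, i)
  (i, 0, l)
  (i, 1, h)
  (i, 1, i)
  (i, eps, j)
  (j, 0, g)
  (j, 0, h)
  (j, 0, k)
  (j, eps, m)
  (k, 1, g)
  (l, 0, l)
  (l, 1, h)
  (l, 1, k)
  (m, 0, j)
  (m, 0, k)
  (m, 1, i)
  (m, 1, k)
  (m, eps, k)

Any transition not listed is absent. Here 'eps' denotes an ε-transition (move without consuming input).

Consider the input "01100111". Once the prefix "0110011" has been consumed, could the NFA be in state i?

Yes

Start: ε-closure({g}) = {g, i, j, k, m}.
Read '0': g→{h, k}, i→{i, l}, j→{g, h, k}, k→∅, m→{j, k}; union {g, h, i, j, k, l}; ε-closure = {g, h, i, j, k, l, m}.
Read '1': g→{l}, h→∅, i→{h, i}, j→∅, k→{g}, l→{h, k}, m→{i, k}; union {g, h, i, k, l}; ε-closure = {g, h, i, j, k, l, m}.
Read '1': g→{l}, h→∅, i→{h, i}, j→∅, k→{g}, l→{h, k}, m→{i, k}; union {g, h, i, k, l}; ε-closure = {g, h, i, j, k, l, m}.
Read '0': g→{h, k}, h→{h}, i→{i, l}, j→{g, h, k}, k→∅, l→{l}, m→{j, k}; union {g, h, i, j, k, l}; ε-closure = {g, h, i, j, k, l, m}.
Read '0': g→{h, k}, h→{h}, i→{i, l}, j→{g, h, k}, k→∅, l→{l}, m→{j, k}; union {g, h, i, j, k, l}; ε-closure = {g, h, i, j, k, l, m}.
Read '1': g→{l}, h→∅, i→{h, i}, j→∅, k→{g}, l→{h, k}, m→{i, k}; union {g, h, i, k, l}; ε-closure = {g, h, i, j, k, l, m}.
Read '1': g→{l}, h→∅, i→{h, i}, j→∅, k→{g}, l→{h, k}, m→{i, k}; union {g, h, i, k, l}; ε-closure = {g, h, i, j, k, l, m}.
State i is in {g, h, i, j, k, l, m}.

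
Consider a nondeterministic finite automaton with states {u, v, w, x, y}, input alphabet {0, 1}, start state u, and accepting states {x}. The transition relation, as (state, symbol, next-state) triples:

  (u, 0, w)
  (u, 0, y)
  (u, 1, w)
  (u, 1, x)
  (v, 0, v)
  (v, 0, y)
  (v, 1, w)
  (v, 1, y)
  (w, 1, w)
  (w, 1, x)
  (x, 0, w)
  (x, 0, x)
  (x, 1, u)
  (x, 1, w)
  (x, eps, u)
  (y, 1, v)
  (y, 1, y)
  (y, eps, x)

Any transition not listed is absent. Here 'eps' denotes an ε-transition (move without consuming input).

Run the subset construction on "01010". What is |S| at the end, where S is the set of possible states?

Start in {u}.
Read '0': {u} → {u, w, x, y}.
Read '1': {u, w, x, y} → {u, v, w, x, y}.
Read '0': {u, v, w, x, y} → {u, v, w, x, y}.
Read '1': {u, v, w, x, y} → {u, v, w, x, y}.
Read '0': {u, v, w, x, y} → {u, v, w, x, y}.
That set has 5 states.

5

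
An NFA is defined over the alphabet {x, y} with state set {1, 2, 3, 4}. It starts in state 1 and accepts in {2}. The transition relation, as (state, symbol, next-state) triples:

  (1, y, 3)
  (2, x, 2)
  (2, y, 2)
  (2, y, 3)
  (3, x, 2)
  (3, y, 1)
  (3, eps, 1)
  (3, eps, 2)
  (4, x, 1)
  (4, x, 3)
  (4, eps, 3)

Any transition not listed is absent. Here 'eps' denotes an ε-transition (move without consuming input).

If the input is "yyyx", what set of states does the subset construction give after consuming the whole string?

Start in {1}.
Read 'y': 1→{3}; union {3}; ε-closure = {1, 2, 3}.
Read 'y': 1→{3}, 2→{2, 3}, 3→{1}; now {1, 2, 3}.
Read 'y': 1→{3}, 2→{2, 3}, 3→{1}; now {1, 2, 3}.
Read 'x': 1→∅, 2→{2}, 3→{2}; now {2}.

{2}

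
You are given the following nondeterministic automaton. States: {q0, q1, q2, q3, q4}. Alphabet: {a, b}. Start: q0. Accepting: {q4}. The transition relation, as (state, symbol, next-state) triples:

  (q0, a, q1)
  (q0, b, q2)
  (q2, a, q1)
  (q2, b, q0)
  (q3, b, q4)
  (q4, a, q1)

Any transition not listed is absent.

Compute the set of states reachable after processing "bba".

Start in {q0}.
Read 'b': {q0} → {q2}.
Read 'b': {q2} → {q0}.
Read 'a': {q0} → {q1}.

{q1}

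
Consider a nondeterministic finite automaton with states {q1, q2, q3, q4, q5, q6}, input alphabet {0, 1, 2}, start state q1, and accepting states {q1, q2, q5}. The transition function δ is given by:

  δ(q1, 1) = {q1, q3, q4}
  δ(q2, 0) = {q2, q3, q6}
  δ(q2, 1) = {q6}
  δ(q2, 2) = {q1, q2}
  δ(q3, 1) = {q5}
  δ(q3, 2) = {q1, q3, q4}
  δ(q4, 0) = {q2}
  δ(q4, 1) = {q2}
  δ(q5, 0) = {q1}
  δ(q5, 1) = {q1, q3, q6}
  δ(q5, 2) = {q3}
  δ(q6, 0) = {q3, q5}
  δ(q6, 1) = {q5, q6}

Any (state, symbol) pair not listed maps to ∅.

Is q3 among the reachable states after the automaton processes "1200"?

Yes

Start in {q1}.
Read '1': q1→{q1, q3, q4}; now {q1, q3, q4}.
Read '2': q1→∅, q3→{q1, q3, q4}, q4→∅; now {q1, q3, q4}.
Read '0': q1→∅, q3→∅, q4→{q2}; now {q2}.
Read '0': q2→{q2, q3, q6}; now {q2, q3, q6}.
State q3 is in {q2, q3, q6}.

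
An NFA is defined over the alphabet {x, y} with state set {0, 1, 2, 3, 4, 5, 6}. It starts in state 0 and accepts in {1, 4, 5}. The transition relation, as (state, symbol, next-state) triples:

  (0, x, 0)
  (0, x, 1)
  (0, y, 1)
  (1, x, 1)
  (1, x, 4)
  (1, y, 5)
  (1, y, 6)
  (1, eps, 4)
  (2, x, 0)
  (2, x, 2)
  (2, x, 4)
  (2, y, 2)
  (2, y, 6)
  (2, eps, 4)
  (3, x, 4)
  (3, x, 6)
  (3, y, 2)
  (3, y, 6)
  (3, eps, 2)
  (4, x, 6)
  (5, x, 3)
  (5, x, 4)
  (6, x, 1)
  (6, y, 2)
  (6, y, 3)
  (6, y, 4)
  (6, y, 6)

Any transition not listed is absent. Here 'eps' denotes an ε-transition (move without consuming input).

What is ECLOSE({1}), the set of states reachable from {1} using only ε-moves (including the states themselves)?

{1, 4}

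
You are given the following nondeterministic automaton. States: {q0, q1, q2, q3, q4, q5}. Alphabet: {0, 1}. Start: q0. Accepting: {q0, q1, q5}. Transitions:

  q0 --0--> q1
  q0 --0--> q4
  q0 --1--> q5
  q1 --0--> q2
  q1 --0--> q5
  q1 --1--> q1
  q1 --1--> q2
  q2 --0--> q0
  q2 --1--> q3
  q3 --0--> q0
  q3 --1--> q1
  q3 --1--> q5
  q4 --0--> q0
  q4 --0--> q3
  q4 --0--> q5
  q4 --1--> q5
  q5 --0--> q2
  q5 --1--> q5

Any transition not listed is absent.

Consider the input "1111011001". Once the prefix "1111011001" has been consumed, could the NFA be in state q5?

Yes

Start in {q0}.
Read '1': {q0} → {q5}.
Read '1': {q5} → {q5}.
Read '1': {q5} → {q5}.
Read '1': {q5} → {q5}.
Read '0': {q5} → {q2}.
Read '1': {q2} → {q3}.
Read '1': {q3} → {q1, q5}.
Read '0': {q1, q5} → {q2, q5}.
Read '0': {q2, q5} → {q0, q2}.
Read '1': {q0, q2} → {q3, q5}.
State q5 is in {q3, q5}.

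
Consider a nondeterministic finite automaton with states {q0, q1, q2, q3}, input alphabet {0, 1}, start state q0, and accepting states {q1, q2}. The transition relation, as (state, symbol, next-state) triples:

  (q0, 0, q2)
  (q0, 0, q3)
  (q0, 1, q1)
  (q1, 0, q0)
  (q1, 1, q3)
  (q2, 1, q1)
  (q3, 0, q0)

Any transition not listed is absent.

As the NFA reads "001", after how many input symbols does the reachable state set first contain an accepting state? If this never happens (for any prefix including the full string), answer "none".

Start in {q0}.
Read '0': q0→{q2, q3}; now {q2, q3}.
None of the earlier sets intersect F, but {q2, q3} does.

1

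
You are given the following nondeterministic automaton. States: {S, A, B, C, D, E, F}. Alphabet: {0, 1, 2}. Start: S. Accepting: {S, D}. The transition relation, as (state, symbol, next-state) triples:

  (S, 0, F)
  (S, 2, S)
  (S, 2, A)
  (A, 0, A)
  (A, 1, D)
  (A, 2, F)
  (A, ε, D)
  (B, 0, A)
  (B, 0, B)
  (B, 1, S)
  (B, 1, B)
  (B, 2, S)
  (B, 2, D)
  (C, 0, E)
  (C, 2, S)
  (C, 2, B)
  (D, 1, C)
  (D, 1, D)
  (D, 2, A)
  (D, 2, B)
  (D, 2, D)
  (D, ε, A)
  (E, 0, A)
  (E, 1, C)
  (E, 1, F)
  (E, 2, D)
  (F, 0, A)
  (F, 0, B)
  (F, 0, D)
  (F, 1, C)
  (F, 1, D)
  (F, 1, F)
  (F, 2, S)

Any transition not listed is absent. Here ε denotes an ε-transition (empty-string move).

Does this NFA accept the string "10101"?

No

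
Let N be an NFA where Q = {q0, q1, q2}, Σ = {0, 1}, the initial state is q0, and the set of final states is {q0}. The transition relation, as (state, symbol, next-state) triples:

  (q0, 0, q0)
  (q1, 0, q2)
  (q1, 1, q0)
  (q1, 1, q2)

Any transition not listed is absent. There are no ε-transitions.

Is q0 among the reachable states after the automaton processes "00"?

Yes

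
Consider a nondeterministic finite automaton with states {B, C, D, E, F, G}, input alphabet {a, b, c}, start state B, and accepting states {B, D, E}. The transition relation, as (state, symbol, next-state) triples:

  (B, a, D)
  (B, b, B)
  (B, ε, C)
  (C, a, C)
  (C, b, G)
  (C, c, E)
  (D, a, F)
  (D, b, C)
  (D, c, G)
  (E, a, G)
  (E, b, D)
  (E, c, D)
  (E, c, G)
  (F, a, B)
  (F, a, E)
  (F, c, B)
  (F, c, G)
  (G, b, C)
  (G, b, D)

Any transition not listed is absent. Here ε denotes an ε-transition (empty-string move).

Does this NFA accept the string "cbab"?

No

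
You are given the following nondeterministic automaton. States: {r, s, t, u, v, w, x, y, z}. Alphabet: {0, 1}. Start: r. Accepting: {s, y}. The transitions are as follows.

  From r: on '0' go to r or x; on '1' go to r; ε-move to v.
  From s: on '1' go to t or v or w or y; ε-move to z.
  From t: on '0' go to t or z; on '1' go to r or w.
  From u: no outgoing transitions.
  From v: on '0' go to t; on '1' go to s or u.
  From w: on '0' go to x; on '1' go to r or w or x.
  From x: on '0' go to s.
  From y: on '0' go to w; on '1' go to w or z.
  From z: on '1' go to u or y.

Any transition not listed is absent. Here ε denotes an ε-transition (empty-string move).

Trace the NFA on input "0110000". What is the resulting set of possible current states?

{r, s, t, v, x, z}

Start: ε-closure({r}) = {r, v}.
Read '0': {r, v} → {r, t, v, x}.
Read '1': {r, t, v, x} → {r, s, u, v, w, z}.
Read '1': {r, s, u, v, w, z} → {r, s, t, u, v, w, x, y, z}.
Read '0': {r, s, t, u, v, w, x, y, z} → {r, s, t, v, w, x, z}.
Read '0': {r, s, t, v, w, x, z} → {r, s, t, v, x, z}.
Read '0': {r, s, t, v, x, z} → {r, s, t, v, x, z}.
Read '0': {r, s, t, v, x, z} → {r, s, t, v, x, z}.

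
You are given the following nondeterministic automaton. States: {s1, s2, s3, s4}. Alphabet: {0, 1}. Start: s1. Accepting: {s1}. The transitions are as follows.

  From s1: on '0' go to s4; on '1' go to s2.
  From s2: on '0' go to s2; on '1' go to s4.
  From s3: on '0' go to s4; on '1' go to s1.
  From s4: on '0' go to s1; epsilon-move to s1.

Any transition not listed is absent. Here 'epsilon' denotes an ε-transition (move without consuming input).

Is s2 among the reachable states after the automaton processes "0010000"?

Yes

Start in {s1}.
Read '0': {s1} → {s1, s4}.
Read '0': {s1, s4} → {s1, s4}.
Read '1': {s1, s4} → {s2}.
Read '0': {s2} → {s2}.
Read '0': {s2} → {s2}.
Read '0': {s2} → {s2}.
Read '0': {s2} → {s2}.
State s2 is in {s2}.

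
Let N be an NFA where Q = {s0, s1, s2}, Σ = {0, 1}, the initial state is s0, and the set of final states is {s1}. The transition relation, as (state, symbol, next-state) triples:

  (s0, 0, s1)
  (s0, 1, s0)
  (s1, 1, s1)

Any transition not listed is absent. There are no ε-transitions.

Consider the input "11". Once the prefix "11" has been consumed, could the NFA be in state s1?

Start in {s0}.
Read '1': {s0} → {s0}.
Read '1': {s0} → {s0}.
State s1 is not in {s0}.

No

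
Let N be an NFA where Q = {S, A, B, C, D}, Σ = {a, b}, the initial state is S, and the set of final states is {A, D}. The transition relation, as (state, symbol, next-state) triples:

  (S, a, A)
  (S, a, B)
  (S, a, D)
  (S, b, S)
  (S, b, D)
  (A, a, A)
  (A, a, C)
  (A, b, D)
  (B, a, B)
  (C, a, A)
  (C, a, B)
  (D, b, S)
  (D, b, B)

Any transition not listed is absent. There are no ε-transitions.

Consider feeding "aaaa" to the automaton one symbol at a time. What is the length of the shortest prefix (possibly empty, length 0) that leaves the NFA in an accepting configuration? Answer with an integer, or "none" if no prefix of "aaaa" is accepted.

1

Start in {S}.
Read 'a': S→{A, B, D}; now {A, B, D}.
None of the earlier sets intersect F, but {A, B, D} does.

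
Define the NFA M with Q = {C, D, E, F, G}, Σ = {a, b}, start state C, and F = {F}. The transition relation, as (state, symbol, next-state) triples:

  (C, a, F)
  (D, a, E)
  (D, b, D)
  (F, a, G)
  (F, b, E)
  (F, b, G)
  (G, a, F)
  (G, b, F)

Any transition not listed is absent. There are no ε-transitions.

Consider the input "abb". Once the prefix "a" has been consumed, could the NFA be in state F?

Yes

Start in {C}.
Read 'a': {C} → {F}.
State F is in {F}.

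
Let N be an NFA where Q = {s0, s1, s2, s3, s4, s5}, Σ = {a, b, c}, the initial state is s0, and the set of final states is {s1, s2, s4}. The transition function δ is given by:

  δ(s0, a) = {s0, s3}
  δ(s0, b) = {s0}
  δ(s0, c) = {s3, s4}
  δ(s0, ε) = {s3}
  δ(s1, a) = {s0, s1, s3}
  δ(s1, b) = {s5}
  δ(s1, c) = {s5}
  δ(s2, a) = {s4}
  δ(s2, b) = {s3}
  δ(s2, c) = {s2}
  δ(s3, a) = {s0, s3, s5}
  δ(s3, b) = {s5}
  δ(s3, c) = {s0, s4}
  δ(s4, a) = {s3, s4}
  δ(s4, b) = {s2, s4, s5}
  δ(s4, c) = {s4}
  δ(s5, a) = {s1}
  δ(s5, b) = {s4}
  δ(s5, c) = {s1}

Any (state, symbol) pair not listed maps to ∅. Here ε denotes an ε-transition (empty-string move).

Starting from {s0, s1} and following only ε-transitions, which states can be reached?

Begin with {s0, s1}.
ε-move s0 → s3; add s3.

{s0, s1, s3}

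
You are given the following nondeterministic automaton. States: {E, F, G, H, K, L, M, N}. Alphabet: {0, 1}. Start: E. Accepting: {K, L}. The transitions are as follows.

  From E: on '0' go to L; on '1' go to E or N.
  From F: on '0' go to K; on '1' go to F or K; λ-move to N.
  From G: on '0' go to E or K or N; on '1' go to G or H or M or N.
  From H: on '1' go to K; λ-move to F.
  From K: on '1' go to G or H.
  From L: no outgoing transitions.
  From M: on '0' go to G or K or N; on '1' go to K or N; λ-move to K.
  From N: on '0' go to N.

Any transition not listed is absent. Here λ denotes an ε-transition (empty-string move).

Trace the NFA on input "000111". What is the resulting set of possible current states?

∅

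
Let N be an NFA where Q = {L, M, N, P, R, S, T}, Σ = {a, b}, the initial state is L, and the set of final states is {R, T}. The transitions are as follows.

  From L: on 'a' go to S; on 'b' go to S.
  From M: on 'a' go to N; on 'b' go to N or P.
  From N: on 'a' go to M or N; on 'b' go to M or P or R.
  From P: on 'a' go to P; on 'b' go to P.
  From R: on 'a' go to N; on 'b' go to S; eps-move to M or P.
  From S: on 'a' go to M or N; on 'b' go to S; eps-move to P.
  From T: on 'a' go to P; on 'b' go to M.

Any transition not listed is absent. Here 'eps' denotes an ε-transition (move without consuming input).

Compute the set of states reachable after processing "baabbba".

Start in {L}.
Read 'b': L→{S}; union {S}; ε-closure = {P, S}.
Read 'a': P→{P}, S→{M, N}; now {M, N, P}.
Read 'a': M→{N}, N→{M, N}, P→{P}; now {M, N, P}.
Read 'b': M→{N, P}, N→{M, P, R}, P→{P}; now {M, N, P, R}.
Read 'b': M→{N, P}, N→{M, P, R}, P→{P}, R→{S}; now {M, N, P, R, S}.
Read 'b': M→{N, P}, N→{M, P, R}, P→{P}, R→{S}, S→{S}; now {M, N, P, R, S}.
Read 'a': M→{N}, N→{M, N}, P→{P}, R→{N}, S→{M, N}; now {M, N, P}.

{M, N, P}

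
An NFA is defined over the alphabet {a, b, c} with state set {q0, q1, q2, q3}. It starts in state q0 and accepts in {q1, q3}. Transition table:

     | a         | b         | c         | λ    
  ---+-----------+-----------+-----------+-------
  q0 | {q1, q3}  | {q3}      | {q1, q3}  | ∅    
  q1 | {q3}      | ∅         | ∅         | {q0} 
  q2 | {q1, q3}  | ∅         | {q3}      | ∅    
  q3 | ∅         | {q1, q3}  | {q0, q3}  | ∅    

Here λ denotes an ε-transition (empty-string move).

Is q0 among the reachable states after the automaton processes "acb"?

Start in {q0}.
Read 'a': {q0} → {q0, q1, q3}.
Read 'c': {q0, q1, q3} → {q0, q1, q3}.
Read 'b': {q0, q1, q3} → {q0, q1, q3}.
State q0 is in {q0, q1, q3}.

Yes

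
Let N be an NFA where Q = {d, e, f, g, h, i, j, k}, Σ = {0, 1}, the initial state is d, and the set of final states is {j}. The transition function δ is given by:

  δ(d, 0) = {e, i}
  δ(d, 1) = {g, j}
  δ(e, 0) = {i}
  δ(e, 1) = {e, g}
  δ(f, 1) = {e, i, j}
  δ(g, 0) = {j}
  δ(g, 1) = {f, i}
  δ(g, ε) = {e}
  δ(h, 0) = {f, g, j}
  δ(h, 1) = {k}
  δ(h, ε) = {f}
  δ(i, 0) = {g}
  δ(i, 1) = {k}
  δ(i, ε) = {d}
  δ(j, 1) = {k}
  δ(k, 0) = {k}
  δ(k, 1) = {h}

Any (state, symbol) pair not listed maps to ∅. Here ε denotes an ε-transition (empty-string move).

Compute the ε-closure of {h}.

{f, h}

Begin with {h}.
ε-move h → f; add f.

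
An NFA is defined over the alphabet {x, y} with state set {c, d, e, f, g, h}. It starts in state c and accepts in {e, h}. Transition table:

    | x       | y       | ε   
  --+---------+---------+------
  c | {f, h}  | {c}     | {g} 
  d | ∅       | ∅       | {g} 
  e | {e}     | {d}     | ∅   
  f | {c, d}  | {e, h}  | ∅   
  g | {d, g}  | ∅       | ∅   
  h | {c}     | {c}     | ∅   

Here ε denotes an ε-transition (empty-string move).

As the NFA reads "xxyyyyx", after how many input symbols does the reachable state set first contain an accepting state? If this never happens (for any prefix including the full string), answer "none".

1

Start: ε-closure({c}) = {c, g}.
Read 'x': {c, g} → {d, f, g, h}.
None of the earlier sets intersect F, but {d, f, g, h} does.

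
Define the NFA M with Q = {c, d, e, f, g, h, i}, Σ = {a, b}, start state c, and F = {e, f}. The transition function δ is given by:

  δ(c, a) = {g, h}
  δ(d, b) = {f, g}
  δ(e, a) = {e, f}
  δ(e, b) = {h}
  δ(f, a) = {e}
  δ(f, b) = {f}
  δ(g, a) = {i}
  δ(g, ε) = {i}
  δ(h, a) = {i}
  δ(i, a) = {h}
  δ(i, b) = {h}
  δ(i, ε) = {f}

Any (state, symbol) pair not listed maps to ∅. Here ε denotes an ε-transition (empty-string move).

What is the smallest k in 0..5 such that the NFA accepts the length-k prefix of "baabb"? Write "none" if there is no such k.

Start in {c}.
Read 'b': c→∅; now ∅.
The set is empty and remains empty for the remaining 4 symbols.
No reachable set along the way intersects F.

none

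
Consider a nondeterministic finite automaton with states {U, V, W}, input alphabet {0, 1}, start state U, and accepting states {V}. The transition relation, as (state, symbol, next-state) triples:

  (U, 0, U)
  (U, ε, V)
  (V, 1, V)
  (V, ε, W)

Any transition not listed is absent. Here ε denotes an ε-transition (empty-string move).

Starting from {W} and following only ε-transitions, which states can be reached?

{W}

Begin with {W}.
No ε-moves leave this set, so the closure equals the set itself.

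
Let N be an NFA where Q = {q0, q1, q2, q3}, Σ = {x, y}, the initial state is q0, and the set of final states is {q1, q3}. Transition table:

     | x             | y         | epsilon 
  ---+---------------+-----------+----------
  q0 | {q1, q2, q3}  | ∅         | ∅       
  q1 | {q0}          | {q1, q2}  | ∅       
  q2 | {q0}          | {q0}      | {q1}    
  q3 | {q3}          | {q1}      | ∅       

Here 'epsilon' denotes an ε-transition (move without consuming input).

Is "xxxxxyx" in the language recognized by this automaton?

Yes

Start in {q0}.
Read 'x': q0→{q1, q2, q3}; now {q1, q2, q3}.
Read 'x': q1→{q0}, q2→{q0}, q3→{q3}; now {q0, q3}.
Read 'x': q0→{q1, q2, q3}, q3→{q3}; now {q1, q2, q3}.
Read 'x': q1→{q0}, q2→{q0}, q3→{q3}; now {q0, q3}.
Read 'x': q0→{q1, q2, q3}, q3→{q3}; now {q1, q2, q3}.
Read 'y': q1→{q1, q2}, q2→{q0}, q3→{q1}; now {q0, q1, q2}.
Read 'x': q0→{q1, q2, q3}, q1→{q0}, q2→{q0}; now {q0, q1, q2, q3}.
The final set {q0, q1, q2, q3} contains the accepting states q1, q3.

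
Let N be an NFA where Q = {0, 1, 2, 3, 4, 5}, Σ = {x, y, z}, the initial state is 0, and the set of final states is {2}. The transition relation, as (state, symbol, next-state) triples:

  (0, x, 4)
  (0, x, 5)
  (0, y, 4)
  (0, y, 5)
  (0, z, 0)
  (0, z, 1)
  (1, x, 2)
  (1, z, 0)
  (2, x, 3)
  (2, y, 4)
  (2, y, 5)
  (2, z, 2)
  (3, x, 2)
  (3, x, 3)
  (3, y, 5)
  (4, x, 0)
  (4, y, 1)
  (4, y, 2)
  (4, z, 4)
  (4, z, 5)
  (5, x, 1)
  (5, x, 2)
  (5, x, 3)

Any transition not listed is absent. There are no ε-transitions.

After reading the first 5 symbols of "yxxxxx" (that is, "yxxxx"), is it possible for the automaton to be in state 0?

No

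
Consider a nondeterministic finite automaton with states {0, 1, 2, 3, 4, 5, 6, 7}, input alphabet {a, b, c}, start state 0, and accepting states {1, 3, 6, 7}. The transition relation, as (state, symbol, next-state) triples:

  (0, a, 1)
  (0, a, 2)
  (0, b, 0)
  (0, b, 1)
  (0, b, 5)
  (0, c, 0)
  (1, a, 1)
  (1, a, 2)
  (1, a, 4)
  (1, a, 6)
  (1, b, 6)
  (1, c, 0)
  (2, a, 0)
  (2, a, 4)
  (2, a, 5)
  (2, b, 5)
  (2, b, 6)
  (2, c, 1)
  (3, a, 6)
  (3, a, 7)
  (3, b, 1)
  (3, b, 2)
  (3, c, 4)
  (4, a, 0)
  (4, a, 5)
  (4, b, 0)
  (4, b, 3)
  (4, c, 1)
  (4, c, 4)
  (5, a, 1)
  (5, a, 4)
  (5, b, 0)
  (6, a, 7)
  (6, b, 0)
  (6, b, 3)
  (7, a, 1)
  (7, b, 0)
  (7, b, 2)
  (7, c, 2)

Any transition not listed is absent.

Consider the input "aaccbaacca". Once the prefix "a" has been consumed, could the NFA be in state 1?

Yes

Start in {0}.
Read 'a': 0→{1, 2}; now {1, 2}.
State 1 is in {1, 2}.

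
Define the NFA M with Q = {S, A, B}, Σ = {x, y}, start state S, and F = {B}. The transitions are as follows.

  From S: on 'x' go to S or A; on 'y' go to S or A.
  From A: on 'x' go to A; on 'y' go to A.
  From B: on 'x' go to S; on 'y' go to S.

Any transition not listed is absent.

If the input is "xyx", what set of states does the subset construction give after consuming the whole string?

Start in {S}.
Read 'x': S→{S, A}; now {S, A}.
Read 'y': S→{S, A}, A→{A}; now {S, A}.
Read 'x': S→{S, A}, A→{A}; now {S, A}.

{S, A}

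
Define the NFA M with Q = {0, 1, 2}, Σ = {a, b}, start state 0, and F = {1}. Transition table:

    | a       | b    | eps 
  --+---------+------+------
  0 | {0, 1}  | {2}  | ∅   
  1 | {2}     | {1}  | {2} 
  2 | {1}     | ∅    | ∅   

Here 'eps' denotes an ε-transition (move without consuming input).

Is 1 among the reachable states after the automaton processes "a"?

Yes

Start in {0}.
Read 'a': 0→{0, 1}; union {0, 1}; ε-closure = {0, 1, 2}.
State 1 is in {0, 1, 2}.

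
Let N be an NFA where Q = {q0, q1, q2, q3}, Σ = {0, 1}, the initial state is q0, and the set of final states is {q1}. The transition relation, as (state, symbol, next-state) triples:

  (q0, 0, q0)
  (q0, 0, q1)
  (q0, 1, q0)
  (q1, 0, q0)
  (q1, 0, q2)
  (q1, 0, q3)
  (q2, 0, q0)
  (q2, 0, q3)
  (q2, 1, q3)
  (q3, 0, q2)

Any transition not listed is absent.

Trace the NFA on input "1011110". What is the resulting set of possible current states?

Start in {q0}.
Read '1': {q0} → {q0}.
Read '0': {q0} → {q0, q1}.
Read '1': {q0, q1} → {q0}.
Read '1': {q0} → {q0}.
Read '1': {q0} → {q0}.
Read '1': {q0} → {q0}.
Read '0': {q0} → {q0, q1}.

{q0, q1}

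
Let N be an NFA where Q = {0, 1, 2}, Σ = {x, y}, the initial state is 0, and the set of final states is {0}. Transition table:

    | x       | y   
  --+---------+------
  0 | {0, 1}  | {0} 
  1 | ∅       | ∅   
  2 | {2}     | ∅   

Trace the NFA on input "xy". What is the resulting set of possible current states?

Start in {0}.
Read 'x': {0} → {0, 1}.
Read 'y': {0, 1} → {0}.

{0}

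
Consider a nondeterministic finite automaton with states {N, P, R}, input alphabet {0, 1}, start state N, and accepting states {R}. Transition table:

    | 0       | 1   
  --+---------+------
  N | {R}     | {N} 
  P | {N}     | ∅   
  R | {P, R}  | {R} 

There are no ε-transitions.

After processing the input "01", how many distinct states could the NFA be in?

Start in {N}.
Read '0': {N} → {R}.
Read '1': {R} → {R}.
That set has 1 state.

1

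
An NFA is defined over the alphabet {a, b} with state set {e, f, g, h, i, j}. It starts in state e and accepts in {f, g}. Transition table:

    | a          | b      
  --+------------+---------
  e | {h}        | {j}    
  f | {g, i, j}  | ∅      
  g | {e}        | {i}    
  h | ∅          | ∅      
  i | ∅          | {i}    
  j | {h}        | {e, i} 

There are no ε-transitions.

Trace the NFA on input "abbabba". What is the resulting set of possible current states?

∅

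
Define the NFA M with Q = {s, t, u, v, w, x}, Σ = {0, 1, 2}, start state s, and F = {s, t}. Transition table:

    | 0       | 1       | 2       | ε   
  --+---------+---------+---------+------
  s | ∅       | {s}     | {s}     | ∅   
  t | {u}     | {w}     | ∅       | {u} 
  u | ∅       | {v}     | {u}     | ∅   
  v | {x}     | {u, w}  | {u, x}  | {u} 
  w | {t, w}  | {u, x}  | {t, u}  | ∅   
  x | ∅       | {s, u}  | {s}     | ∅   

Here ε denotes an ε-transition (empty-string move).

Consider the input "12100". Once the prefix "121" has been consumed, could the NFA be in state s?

Start in {s}.
Read '1': s→{s}; now {s}.
Read '2': s→{s}; now {s}.
Read '1': s→{s}; now {s}.
State s is in {s}.

Yes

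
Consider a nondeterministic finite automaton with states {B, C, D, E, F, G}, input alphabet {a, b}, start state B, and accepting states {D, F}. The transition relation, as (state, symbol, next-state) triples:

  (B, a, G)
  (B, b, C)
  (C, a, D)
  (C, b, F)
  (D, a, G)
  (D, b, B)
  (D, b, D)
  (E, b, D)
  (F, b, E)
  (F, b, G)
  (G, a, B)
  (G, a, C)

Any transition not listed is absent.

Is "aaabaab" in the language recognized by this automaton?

Yes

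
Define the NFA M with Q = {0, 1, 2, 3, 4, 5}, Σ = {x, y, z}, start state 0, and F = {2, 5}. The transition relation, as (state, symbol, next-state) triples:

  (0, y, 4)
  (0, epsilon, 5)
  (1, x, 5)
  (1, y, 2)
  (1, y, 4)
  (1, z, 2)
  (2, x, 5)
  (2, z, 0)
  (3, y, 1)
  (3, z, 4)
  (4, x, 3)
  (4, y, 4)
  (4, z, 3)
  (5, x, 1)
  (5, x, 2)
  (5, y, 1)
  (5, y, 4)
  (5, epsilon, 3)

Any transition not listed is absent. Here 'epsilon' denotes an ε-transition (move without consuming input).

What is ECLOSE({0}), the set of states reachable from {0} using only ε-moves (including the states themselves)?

{0, 3, 5}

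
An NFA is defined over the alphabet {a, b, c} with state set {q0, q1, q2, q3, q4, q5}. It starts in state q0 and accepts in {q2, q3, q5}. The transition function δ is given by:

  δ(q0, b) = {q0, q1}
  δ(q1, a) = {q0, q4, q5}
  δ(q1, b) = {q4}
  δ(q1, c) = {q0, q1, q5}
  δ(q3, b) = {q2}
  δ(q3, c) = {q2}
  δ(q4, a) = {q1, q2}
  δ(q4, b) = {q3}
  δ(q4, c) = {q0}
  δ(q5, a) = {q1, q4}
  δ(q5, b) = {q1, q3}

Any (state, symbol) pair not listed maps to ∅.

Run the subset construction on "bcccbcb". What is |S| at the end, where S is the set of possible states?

Start in {q0}.
Read 'b': q0→{q0, q1}; now {q0, q1}.
Read 'c': q0→∅, q1→{q0, q1, q5}; now {q0, q1, q5}.
Read 'c': q0→∅, q1→{q0, q1, q5}, q5→∅; now {q0, q1, q5}.
Read 'c': q0→∅, q1→{q0, q1, q5}, q5→∅; now {q0, q1, q5}.
Read 'b': q0→{q0, q1}, q1→{q4}, q5→{q1, q3}; now {q0, q1, q3, q4}.
Read 'c': q0→∅, q1→{q0, q1, q5}, q3→{q2}, q4→{q0}; now {q0, q1, q2, q5}.
Read 'b': q0→{q0, q1}, q1→{q4}, q2→∅, q5→{q1, q3}; now {q0, q1, q3, q4}.
That set has 4 states.

4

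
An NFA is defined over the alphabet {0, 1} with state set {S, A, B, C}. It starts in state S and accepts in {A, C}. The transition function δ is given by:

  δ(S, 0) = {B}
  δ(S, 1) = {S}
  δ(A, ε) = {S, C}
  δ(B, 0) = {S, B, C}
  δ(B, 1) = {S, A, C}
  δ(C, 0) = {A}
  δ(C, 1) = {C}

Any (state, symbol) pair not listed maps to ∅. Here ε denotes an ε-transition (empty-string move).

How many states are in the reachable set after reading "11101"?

3

Start in {S}.
Read '1': S→{S}; now {S}.
Read '1': S→{S}; now {S}.
Read '1': S→{S}; now {S}.
Read '0': S→{B}; now {B}.
Read '1': B→{S, A, C}; now {S, A, C}.
That set has 3 states.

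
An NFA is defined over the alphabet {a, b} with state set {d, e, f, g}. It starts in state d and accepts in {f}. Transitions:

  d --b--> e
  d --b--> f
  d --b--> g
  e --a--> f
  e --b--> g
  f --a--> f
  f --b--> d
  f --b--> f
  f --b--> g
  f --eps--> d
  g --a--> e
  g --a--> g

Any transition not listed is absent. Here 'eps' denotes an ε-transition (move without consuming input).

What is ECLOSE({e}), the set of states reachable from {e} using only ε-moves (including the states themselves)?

Begin with {e}.
No ε-moves leave this set, so the closure equals the set itself.

{e}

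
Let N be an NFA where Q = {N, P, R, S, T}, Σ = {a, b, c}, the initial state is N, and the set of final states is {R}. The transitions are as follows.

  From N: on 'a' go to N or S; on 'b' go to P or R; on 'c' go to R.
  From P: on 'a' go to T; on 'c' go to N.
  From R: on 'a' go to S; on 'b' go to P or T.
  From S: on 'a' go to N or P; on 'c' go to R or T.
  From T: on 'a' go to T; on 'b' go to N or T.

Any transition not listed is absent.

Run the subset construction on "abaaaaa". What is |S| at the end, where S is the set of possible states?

Start in {N}.
Read 'a': N→{N, S}; now {N, S}.
Read 'b': N→{P, R}, S→∅; now {P, R}.
Read 'a': P→{T}, R→{S}; now {S, T}.
Read 'a': S→{N, P}, T→{T}; now {N, P, T}.
Read 'a': N→{N, S}, P→{T}, T→{T}; now {N, S, T}.
Read 'a': N→{N, S}, S→{N, P}, T→{T}; now {N, P, S, T}.
Read 'a': N→{N, S}, P→{T}, S→{N, P}, T→{T}; now {N, P, S, T}.
That set has 4 states.

4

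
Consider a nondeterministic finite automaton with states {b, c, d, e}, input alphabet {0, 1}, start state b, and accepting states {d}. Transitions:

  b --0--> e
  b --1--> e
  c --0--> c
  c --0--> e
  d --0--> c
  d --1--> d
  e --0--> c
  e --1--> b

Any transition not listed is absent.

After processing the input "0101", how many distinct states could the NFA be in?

1

Start in {b}.
Read '0': b→{e}; now {e}.
Read '1': e→{b}; now {b}.
Read '0': b→{e}; now {e}.
Read '1': e→{b}; now {b}.
That set has 1 state.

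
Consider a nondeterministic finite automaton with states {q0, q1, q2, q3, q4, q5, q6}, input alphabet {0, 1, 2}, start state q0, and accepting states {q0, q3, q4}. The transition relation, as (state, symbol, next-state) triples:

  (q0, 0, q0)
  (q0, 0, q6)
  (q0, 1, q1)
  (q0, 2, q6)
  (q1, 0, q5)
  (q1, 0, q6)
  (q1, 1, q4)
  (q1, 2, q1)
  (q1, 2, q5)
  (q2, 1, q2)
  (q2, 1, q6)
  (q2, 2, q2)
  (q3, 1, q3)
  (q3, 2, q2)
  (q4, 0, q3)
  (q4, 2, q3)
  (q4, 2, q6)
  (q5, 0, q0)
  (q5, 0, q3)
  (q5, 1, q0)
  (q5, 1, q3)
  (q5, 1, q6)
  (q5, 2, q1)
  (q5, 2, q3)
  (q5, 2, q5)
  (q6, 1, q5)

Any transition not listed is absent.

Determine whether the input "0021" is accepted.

No

Start in {q0}.
Read '0': {q0} → {q0, q6}.
Read '0': {q0, q6} → {q0, q6}.
Read '2': {q0, q6} → {q6}.
Read '1': {q6} → {q5}.
The final set {q5} contains no accepting state.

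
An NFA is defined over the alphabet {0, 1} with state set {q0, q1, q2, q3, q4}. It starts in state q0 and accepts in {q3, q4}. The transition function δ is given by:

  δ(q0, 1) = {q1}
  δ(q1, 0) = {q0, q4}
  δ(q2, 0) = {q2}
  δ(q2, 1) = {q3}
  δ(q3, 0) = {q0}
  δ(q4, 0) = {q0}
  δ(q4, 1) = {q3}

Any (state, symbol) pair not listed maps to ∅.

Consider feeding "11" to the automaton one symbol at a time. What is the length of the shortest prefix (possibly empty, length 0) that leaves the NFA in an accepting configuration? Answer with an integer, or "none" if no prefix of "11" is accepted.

Start in {q0}.
Read '1': {q0} → {q1}.
Read '1': {q1} → ∅.
No reachable set along the way intersects F.

none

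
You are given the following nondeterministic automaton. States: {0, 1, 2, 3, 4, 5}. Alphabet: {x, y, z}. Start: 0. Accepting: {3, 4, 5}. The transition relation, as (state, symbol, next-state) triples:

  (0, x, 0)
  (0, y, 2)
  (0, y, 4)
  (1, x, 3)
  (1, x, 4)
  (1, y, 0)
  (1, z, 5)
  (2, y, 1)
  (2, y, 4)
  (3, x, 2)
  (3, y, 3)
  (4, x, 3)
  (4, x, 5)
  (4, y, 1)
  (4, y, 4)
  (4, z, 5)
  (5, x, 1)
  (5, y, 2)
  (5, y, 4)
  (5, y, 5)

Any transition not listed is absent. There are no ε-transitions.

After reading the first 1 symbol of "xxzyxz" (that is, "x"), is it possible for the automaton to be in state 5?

No

Start in {0}.
Read 'x': {0} → {0}.
State 5 is not in {0}.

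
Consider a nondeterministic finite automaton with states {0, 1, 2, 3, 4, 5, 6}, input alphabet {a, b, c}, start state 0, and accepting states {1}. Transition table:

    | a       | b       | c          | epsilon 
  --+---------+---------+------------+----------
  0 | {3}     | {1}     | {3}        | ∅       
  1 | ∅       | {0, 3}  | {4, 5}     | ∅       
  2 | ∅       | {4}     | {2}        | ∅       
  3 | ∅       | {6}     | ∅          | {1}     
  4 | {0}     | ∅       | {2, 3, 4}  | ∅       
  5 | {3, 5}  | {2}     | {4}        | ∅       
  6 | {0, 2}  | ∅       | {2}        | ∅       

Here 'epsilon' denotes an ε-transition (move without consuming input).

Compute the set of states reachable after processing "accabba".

{1, 3}

Start in {0}.
Read 'a': 0→{3}; union {3}; ε-closure = {1, 3}.
Read 'c': 1→{4, 5}, 3→∅; now {4, 5}.
Read 'c': 4→{2, 3, 4}, 5→{4}; union {2, 3, 4}; ε-closure = {1, 2, 3, 4}.
Read 'a': 1→∅, 2→∅, 3→∅, 4→{0}; now {0}.
Read 'b': 0→{1}; now {1}.
Read 'b': 1→{0, 3}; union {0, 3}; ε-closure = {0, 1, 3}.
Read 'a': 0→{3}, 1→∅, 3→∅; union {3}; ε-closure = {1, 3}.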